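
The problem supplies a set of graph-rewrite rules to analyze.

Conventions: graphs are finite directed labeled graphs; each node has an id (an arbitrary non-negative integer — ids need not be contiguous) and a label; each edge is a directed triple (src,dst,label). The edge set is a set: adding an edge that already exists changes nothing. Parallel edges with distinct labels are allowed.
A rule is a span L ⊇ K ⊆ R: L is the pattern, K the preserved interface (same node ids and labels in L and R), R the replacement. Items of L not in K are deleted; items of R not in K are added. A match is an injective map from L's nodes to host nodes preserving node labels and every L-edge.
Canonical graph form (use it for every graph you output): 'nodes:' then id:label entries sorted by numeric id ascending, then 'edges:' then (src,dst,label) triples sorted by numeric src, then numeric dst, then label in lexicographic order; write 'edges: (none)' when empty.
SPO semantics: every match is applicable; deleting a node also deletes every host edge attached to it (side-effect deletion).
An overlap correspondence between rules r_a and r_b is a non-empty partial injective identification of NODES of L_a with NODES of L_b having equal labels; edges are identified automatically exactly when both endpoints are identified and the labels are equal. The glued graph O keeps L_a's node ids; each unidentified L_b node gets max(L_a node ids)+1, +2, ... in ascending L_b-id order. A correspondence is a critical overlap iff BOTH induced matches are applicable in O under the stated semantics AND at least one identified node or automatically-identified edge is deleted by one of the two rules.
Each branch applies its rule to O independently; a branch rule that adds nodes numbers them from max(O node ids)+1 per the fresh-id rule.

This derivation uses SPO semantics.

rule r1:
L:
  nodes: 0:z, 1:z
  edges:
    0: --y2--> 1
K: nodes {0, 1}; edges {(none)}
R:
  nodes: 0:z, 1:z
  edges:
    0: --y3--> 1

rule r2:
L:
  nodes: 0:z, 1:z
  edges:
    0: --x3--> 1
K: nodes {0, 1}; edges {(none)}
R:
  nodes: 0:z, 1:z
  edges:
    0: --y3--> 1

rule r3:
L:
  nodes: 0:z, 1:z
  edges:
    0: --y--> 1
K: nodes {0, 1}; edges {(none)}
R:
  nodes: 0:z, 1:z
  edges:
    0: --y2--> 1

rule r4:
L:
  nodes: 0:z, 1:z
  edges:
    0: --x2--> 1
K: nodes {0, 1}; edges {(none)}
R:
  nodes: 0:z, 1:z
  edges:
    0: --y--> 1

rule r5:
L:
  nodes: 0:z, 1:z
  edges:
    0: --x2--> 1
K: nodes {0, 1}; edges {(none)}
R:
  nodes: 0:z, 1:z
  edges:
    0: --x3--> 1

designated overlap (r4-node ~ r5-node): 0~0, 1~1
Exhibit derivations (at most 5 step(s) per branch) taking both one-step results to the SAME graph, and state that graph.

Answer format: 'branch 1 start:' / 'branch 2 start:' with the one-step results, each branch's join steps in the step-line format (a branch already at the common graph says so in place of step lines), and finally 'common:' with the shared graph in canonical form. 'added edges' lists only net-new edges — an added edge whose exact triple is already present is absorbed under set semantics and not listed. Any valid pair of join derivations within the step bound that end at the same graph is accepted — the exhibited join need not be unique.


branch 1 start:
nodes: 0:z, 1:z
edges: (0,1,y)
branch 2 start:
nodes: 0:z, 1:z
edges: (0,1,x3)
branch 1 step 1: rule r3; match: 0->0, 1->1; deleted nodes (none); deleted edges (0,1,y); added nodes (none); added edges (0,1,y2); result: nodes: 0:z, 1:z edges: (0,1,y2)
branch 1 step 2: rule r1; match: 0->0, 1->1; deleted nodes (none); deleted edges (0,1,y2); added nodes (none); added edges (0,1,y3); result: nodes: 0:z, 1:z edges: (0,1,y3)
branch 2 step 1: rule r2; match: 0->0, 1->1; deleted nodes (none); deleted edges (0,1,x3); added nodes (none); added edges (0,1,y3); result: nodes: 0:z, 1:z edges: (0,1,y3)
common:
nodes: 0:z, 1:z
edges: (0,1,y3)


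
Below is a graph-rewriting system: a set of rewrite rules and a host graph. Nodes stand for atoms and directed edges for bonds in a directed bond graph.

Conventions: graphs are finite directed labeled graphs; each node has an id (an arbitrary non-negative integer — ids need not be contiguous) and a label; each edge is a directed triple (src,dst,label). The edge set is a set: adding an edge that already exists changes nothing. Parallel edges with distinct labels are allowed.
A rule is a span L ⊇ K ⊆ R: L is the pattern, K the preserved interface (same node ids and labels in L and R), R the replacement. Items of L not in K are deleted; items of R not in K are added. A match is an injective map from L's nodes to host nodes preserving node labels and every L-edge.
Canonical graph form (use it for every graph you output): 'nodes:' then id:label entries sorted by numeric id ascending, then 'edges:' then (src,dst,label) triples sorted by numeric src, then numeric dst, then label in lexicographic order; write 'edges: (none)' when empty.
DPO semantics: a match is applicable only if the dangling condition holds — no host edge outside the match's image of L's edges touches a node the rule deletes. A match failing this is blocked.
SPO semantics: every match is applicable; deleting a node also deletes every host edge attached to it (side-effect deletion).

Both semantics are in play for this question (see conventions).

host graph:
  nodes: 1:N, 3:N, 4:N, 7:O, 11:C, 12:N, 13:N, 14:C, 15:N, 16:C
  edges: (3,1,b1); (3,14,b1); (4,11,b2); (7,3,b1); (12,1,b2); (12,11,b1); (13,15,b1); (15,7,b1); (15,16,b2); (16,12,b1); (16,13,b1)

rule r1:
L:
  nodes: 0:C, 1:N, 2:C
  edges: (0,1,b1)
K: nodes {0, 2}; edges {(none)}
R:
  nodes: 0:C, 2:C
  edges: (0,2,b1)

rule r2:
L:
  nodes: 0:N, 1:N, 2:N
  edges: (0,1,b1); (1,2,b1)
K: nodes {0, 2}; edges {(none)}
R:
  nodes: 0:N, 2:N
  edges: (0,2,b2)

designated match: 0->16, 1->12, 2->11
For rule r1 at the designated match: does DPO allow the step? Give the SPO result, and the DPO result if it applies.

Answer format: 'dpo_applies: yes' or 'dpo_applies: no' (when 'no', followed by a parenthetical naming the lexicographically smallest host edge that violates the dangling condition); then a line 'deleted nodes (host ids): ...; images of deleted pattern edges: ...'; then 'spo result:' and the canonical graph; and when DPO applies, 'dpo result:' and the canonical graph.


dpo_applies: no
(the rule deletes node 12, which keeps host edge (12,1,b2) outside the match image — the dangling condition fails, DPO blocks; SPO proceeds and side-deletes such edges)
deleted nodes (host ids): 12; images of deleted pattern edges: (16,12,b1)
spo result:
nodes: 1:N, 3:N, 4:N, 7:O, 11:C, 13:N, 14:C, 15:N, 16:C
edges: (3,1,b1); (3,14,b1); (4,11,b2); (7,3,b1); (13,15,b1); (15,7,b1); (15,16,b2); (16,11,b1); (16,13,b1)


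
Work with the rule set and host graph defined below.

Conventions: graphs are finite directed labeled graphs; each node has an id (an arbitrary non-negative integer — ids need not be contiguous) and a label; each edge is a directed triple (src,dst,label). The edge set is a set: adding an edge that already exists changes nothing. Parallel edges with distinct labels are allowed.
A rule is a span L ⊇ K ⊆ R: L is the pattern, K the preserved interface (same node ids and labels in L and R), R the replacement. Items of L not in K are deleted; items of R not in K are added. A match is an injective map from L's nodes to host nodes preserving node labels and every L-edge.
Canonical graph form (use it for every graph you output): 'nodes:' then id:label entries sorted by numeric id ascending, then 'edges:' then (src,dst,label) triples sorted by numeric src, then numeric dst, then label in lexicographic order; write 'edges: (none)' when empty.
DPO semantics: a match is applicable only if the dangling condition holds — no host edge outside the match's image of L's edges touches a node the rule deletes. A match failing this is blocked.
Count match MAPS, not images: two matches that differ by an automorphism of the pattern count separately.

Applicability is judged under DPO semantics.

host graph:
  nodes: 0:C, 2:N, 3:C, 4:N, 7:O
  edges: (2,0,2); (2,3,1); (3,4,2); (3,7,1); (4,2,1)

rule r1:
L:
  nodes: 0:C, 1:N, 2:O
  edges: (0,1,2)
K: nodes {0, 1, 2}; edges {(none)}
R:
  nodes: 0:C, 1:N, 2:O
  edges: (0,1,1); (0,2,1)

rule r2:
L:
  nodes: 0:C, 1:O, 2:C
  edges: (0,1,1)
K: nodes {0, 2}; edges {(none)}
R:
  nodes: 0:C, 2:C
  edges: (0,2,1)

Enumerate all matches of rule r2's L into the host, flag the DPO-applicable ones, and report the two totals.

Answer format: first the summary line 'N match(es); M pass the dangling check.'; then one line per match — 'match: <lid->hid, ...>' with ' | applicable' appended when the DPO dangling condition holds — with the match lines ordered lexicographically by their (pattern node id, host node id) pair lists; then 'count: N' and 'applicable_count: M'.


1 match(es); 1 pass the dangling check.
match: 0->3, 1->7, 2->0 | applicable
count: 1
applicable_count: 1


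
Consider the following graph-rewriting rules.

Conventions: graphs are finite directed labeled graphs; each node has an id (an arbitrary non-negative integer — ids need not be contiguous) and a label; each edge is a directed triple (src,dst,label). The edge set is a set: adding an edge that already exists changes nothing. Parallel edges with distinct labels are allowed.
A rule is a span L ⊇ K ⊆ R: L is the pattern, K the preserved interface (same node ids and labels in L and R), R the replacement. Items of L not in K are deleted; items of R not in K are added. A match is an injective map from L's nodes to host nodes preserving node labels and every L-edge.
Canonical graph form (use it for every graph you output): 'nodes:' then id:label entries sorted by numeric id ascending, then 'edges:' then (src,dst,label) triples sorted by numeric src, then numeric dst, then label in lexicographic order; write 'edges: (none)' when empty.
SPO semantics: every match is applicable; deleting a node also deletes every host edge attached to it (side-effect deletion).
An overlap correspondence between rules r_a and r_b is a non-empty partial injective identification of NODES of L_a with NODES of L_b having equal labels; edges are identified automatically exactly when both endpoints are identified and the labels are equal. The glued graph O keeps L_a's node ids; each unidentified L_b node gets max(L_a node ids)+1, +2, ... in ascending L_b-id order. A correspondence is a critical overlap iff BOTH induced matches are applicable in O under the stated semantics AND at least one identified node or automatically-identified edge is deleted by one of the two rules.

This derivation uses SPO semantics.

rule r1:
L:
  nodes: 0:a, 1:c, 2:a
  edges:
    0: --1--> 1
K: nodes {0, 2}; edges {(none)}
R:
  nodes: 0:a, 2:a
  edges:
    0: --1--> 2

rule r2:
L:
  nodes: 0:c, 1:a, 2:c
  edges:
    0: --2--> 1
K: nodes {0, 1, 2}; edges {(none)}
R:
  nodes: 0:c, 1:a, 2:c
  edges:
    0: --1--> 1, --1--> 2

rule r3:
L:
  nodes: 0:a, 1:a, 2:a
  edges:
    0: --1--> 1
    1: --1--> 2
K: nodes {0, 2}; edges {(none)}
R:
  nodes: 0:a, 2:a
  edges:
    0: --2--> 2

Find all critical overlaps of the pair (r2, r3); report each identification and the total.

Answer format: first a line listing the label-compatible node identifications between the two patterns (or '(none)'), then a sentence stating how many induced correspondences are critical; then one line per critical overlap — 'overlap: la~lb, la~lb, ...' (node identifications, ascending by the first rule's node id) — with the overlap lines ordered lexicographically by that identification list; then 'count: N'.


label-compatible node identifications between L(r2) and L(r3): 1~0, 1~1, 1~2
1 of the induced correspondences is a critical overlap of r2 and r3.
overlap: 1~1
count: 1


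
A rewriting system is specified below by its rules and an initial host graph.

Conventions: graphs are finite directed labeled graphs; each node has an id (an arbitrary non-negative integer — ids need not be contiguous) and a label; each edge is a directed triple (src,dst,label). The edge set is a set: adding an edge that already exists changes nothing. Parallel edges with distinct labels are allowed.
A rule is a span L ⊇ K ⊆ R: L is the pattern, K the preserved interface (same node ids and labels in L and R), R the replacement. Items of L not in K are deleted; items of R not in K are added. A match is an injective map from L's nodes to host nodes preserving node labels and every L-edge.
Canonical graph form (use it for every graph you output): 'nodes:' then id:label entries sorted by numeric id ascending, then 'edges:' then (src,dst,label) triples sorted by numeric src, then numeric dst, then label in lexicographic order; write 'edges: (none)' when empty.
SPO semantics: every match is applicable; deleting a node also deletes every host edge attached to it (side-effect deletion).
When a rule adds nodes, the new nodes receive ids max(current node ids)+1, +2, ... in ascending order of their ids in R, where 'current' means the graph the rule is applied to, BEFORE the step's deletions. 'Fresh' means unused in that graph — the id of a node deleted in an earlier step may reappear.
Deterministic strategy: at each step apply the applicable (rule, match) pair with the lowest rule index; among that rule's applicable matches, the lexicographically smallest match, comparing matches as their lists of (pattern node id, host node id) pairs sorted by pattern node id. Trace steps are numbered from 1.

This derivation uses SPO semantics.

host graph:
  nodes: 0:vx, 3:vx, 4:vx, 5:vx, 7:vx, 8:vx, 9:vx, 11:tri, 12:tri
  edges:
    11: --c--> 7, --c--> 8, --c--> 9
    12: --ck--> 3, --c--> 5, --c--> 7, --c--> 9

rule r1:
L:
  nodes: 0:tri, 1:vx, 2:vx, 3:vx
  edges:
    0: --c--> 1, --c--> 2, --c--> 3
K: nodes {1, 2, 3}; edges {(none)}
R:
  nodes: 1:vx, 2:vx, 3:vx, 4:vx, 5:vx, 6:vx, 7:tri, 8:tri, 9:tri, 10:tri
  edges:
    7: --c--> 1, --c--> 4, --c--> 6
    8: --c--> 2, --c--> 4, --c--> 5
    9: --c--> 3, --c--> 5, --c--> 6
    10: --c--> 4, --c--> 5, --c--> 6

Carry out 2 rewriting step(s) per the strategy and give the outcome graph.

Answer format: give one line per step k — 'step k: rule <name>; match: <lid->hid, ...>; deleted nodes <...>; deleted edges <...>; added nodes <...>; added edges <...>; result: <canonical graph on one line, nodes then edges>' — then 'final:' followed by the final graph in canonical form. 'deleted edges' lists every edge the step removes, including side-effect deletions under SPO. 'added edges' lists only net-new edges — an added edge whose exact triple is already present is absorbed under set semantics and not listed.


step 1: rule r1; match: 0->11, 1->7, 2->8, 3->9; deleted nodes 11; deleted edges (11,7,c); (11,8,c); (11,9,c); added nodes 13, 14, 15, 16, 17, 18, 19; added edges (16,7,c); (16,13,c); (16,15,c); (17,8,c); (17,13,c); (17,14,c); (18,9,c); (18,14,c); (18,15,c); (19,13,c); (19,14,c); (19,15,c); result: nodes: 0:vx, 3:vx, 4:vx, 5:vx, 7:vx, 8:vx, 9:vx, 12:tri, 13:vx, 14:vx, 15:vx, 16:tri, 17:tri, 18:tri, 19:tri edges: (12,3,ck); (12,5,c); (12,7,c); (12,9,c); (16,7,c); (16,13,c); (16,15,c); (17,8,c); (17,13,c); (17,14,c); (18,9,c); (18,14,c); (18,15,c); (19,13,c); (19,14,c); (19,15,c)
step 2: rule r1; match: 0->12, 1->5, 2->7, 3->9; deleted nodes 12; deleted edges (12,3,ck); (12,5,c); (12,7,c); (12,9,c); added nodes 20, 21, 22, 23, 24, 25, 26; added edges (23,5,c); (23,20,c); (23,22,c); (24,7,c); (24,20,c); (24,21,c); (25,9,c); (25,21,c); (25,22,c); (26,20,c); (26,21,c); (26,22,c); result: nodes: 0:vx, 3:vx, 4:vx, 5:vx, 7:vx, 8:vx, 9:vx, 13:vx, 14:vx, 15:vx, 16:tri, 17:tri, 18:tri, 19:tri, 20:vx, 21:vx, 22:vx, 23:tri, 24:tri, 25:tri, 26:tri edges: (16,7,c); (16,13,c); (16,15,c); (17,8,c); (17,13,c); (17,14,c); (18,9,c); (18,14,c); (18,15,c); (19,13,c); (19,14,c); (19,15,c); (23,5,c); (23,20,c); (23,22,c); (24,7,c); (24,20,c); (24,21,c); (25,9,c); (25,21,c); (25,22,c); (26,20,c); (26,21,c); (26,22,c)
final:
nodes: 0:vx, 3:vx, 4:vx, 5:vx, 7:vx, 8:vx, 9:vx, 13:vx, 14:vx, 15:vx, 16:tri, 17:tri, 18:tri, 19:tri, 20:vx, 21:vx, 22:vx, 23:tri, 24:tri, 25:tri, 26:tri
edges: (16,7,c); (16,13,c); (16,15,c); (17,8,c); (17,13,c); (17,14,c); (18,9,c); (18,14,c); (18,15,c); (19,13,c); (19,14,c); (19,15,c); (23,5,c); (23,20,c); (23,22,c); (24,7,c); (24,20,c); (24,21,c); (25,9,c); (25,21,c); (25,22,c); (26,20,c); (26,21,c); (26,22,c)


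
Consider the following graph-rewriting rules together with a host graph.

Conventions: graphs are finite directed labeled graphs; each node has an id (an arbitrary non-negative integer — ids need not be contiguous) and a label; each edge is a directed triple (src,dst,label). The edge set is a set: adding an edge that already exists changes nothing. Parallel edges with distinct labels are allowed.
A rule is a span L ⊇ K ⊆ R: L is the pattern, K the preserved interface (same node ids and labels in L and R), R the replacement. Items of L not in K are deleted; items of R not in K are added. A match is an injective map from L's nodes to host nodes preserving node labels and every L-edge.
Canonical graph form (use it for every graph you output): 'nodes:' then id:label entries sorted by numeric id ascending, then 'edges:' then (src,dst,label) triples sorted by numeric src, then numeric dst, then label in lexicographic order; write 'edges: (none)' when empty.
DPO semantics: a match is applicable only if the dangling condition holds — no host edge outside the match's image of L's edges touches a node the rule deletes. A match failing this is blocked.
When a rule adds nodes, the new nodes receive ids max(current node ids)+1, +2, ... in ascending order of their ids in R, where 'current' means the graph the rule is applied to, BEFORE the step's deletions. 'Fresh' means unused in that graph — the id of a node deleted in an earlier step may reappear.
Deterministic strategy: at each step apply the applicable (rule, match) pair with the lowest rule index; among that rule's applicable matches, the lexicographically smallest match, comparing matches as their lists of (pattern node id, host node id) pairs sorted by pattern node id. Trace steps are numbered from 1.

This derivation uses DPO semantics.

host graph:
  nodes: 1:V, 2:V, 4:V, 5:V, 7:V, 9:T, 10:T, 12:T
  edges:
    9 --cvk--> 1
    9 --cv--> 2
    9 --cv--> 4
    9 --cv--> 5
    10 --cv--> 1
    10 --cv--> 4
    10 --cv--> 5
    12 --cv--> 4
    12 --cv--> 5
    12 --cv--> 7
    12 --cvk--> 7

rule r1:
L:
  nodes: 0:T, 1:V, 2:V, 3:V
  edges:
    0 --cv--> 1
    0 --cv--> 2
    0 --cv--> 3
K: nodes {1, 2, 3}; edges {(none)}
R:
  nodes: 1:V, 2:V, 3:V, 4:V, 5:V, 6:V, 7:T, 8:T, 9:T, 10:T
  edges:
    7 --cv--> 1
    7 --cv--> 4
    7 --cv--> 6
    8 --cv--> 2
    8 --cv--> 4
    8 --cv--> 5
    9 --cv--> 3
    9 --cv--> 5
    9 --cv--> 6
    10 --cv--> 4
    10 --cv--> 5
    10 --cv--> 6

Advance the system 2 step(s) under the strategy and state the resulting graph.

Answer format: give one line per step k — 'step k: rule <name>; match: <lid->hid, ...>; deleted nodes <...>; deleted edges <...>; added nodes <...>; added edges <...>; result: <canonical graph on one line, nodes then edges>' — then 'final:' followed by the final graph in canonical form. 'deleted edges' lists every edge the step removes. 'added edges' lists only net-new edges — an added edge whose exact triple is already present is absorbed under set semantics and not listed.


step 1: rule r1; match: 0->10, 1->1, 2->4, 3->5; deleted nodes 10; deleted edges (10,1,cv); (10,4,cv); (10,5,cv); added nodes 13, 14, 15, 16, 17, 18, 19; added edges (16,1,cv); (16,13,cv); (16,15,cv); (17,4,cv); (17,13,cv); (17,14,cv); (18,5,cv); (18,14,cv); (18,15,cv); (19,13,cv); (19,14,cv); (19,15,cv); result: nodes: 1:V, 2:V, 4:V, 5:V, 7:V, 9:T, 12:T, 13:V, 14:V, 15:V, 16:T, 17:T, 18:T, 19:T edges: (9,1,cvk); (9,2,cv); (9,4,cv); (9,5,cv); (12,4,cv); (12,5,cv); (12,7,cv); (12,7,cvk); (16,1,cv); (16,13,cv); (16,15,cv); (17,4,cv); (17,13,cv); (17,14,cv); (18,5,cv); (18,14,cv); (18,15,cv); (19,13,cv); (19,14,cv); (19,15,cv)
step 2: rule r1; match: 0->16, 1->1, 2->13, 3->15; deleted nodes 16; deleted edges (16,1,cv); (16,13,cv); (16,15,cv); added nodes 20, 21, 22, 23, 24, 25, 26; added edges (23,1,cv); (23,20,cv); (23,22,cv); (24,13,cv); (24,20,cv); (24,21,cv); (25,15,cv); (25,21,cv); (25,22,cv); (26,20,cv); (26,21,cv); (26,22,cv); result: nodes: 1:V, 2:V, 4:V, 5:V, 7:V, 9:T, 12:T, 13:V, 14:V, 15:V, 17:T, 18:T, 19:T, 20:V, 21:V, 22:V, 23:T, 24:T, 25:T, 26:T edges: (9,1,cvk); (9,2,cv); (9,4,cv); (9,5,cv); (12,4,cv); (12,5,cv); (12,7,cv); (12,7,cvk); (17,4,cv); (17,13,cv); (17,14,cv); (18,5,cv); (18,14,cv); (18,15,cv); (19,13,cv); (19,14,cv); (19,15,cv); (23,1,cv); (23,20,cv); (23,22,cv); (24,13,cv); (24,20,cv); (24,21,cv); (25,15,cv); (25,21,cv); (25,22,cv); (26,20,cv); (26,21,cv); (26,22,cv)
final:
nodes: 1:V, 2:V, 4:V, 5:V, 7:V, 9:T, 12:T, 13:V, 14:V, 15:V, 17:T, 18:T, 19:T, 20:V, 21:V, 22:V, 23:T, 24:T, 25:T, 26:T
edges: (9,1,cvk); (9,2,cv); (9,4,cv); (9,5,cv); (12,4,cv); (12,5,cv); (12,7,cv); (12,7,cvk); (17,4,cv); (17,13,cv); (17,14,cv); (18,5,cv); (18,14,cv); (18,15,cv); (19,13,cv); (19,14,cv); (19,15,cv); (23,1,cv); (23,20,cv); (23,22,cv); (24,13,cv); (24,20,cv); (24,21,cv); (25,15,cv); (25,21,cv); (25,22,cv); (26,20,cv); (26,21,cv); (26,22,cv)


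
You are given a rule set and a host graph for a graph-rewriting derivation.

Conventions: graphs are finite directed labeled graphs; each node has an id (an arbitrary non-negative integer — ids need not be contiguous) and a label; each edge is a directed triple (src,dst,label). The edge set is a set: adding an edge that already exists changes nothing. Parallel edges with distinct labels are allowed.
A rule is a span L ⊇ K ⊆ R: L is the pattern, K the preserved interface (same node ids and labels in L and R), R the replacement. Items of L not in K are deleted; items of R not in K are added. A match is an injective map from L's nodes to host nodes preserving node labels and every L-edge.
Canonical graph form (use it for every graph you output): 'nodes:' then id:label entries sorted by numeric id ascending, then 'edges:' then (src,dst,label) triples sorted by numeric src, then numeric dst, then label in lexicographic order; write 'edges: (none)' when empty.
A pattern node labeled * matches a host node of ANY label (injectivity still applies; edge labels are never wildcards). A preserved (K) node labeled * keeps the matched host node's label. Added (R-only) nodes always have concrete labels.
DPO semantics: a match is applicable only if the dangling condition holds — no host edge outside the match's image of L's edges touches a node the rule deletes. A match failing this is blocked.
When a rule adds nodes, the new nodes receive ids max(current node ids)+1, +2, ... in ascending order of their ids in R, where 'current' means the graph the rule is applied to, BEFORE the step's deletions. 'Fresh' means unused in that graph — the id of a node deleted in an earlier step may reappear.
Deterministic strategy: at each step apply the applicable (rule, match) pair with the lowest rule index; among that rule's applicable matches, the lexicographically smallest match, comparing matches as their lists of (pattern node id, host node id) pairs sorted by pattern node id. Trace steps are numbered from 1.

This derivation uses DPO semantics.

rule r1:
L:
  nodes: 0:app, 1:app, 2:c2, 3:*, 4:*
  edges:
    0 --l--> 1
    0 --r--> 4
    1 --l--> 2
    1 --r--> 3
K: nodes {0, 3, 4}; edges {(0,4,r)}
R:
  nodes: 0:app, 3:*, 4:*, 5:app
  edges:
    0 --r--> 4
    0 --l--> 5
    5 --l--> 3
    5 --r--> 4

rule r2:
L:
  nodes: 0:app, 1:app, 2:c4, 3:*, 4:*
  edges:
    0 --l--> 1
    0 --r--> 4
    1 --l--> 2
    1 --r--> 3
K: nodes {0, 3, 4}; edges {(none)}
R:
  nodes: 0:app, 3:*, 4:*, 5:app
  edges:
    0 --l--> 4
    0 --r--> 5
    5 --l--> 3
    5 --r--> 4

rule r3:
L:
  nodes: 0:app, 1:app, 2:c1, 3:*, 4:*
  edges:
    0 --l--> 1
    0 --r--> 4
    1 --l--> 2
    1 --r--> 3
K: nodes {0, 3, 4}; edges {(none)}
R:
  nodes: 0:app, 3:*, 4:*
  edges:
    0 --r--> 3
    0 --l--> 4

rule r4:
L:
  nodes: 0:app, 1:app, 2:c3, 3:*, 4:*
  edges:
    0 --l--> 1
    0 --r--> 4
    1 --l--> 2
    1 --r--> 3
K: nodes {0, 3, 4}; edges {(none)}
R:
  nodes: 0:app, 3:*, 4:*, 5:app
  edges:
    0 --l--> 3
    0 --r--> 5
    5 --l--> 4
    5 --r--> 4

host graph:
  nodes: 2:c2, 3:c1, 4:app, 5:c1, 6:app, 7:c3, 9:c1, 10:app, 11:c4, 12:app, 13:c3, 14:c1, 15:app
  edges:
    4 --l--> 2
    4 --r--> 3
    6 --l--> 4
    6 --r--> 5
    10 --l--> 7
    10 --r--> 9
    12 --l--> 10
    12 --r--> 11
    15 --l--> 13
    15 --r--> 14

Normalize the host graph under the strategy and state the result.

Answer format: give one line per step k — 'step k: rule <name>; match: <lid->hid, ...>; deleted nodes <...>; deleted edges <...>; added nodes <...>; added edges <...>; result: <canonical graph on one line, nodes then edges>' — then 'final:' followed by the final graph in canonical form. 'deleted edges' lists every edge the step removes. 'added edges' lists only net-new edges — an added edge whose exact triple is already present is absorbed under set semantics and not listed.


step 1: rule r1; match: 0->6, 1->4, 2->2, 3->3, 4->5; deleted nodes 2, 4; deleted edges (4,2,l); (4,3,r); (6,4,l); added nodes 16; added edges (6,16,l); (16,3,l); (16,5,r); result: nodes: 3:c1, 5:c1, 6:app, 7:c3, 9:c1, 10:app, 11:c4, 12:app, 13:c3, 14:c1, 15:app, 16:app edges: (6,5,r); (6,16,l); (10,7,l); (10,9,r); (12,10,l); (12,11,r); (15,13,l); (15,14,r); (16,3,l); (16,5,r)
step 2: rule r4; match: 0->12, 1->10, 2->7, 3->9, 4->11; deleted nodes 7, 10; deleted edges (10,7,l); (10,9,r); (12,10,l); (12,11,r); added nodes 17; added edges (12,9,l); (12,17,r); (17,11,l); (17,11,r); result: nodes: 3:c1, 5:c1, 6:app, 9:c1, 11:c4, 12:app, 13:c3, 14:c1, 15:app, 16:app, 17:app edges: (6,5,r); (6,16,l); (12,9,l); (12,17,r); (15,13,l); (15,14,r); (16,3,l); (16,5,r); (17,11,l); (17,11,r)
final:
nodes: 3:c1, 5:c1, 6:app, 9:c1, 11:c4, 12:app, 13:c3, 14:c1, 15:app, 16:app, 17:app
edges: (6,5,r); (6,16,l); (12,9,l); (12,17,r); (15,13,l); (15,14,r); (16,3,l); (16,5,r); (17,11,l); (17,11,r)


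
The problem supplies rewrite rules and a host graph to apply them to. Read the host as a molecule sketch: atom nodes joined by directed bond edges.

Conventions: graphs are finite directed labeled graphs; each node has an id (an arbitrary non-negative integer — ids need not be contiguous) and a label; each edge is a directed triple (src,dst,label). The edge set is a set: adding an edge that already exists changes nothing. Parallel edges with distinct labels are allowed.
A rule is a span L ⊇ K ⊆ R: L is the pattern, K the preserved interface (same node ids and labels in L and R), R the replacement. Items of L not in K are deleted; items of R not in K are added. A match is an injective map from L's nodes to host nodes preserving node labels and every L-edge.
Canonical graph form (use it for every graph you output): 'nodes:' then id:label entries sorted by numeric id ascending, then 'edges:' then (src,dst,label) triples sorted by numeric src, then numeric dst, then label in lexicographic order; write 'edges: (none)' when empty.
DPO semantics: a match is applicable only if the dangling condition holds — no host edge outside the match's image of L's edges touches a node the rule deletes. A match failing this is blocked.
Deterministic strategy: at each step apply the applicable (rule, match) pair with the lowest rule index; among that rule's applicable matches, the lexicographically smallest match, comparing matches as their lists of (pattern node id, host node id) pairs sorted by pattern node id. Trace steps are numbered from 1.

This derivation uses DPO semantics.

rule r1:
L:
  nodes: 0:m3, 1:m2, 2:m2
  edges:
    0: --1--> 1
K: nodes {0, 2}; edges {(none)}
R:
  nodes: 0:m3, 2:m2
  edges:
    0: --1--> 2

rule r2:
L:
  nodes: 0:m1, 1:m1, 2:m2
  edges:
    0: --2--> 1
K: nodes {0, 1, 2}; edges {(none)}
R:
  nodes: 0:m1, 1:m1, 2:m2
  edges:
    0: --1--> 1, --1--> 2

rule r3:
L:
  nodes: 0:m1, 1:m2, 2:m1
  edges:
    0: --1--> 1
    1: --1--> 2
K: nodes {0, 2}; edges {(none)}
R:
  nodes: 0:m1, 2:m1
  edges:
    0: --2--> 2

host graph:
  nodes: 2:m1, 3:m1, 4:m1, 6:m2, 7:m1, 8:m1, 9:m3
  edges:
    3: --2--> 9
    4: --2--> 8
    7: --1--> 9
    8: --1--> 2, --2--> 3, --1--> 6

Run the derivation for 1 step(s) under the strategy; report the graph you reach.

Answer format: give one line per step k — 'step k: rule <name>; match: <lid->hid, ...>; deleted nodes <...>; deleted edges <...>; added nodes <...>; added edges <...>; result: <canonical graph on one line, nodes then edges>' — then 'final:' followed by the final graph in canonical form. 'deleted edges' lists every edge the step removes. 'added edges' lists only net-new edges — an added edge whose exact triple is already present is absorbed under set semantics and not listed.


step 1: rule r2; match: 0->4, 1->8, 2->6; deleted nodes (none); deleted edges (4,8,2); added nodes (none); added edges (4,6,1); (4,8,1); result: nodes: 2:m1, 3:m1, 4:m1, 6:m2, 7:m1, 8:m1, 9:m3 edges: (3,9,2); (4,6,1); (4,8,1); (7,9,1); (8,2,1); (8,3,2); (8,6,1)
final:
nodes: 2:m1, 3:m1, 4:m1, 6:m2, 7:m1, 8:m1, 9:m3
edges: (3,9,2); (4,6,1); (4,8,1); (7,9,1); (8,2,1); (8,3,2); (8,6,1)


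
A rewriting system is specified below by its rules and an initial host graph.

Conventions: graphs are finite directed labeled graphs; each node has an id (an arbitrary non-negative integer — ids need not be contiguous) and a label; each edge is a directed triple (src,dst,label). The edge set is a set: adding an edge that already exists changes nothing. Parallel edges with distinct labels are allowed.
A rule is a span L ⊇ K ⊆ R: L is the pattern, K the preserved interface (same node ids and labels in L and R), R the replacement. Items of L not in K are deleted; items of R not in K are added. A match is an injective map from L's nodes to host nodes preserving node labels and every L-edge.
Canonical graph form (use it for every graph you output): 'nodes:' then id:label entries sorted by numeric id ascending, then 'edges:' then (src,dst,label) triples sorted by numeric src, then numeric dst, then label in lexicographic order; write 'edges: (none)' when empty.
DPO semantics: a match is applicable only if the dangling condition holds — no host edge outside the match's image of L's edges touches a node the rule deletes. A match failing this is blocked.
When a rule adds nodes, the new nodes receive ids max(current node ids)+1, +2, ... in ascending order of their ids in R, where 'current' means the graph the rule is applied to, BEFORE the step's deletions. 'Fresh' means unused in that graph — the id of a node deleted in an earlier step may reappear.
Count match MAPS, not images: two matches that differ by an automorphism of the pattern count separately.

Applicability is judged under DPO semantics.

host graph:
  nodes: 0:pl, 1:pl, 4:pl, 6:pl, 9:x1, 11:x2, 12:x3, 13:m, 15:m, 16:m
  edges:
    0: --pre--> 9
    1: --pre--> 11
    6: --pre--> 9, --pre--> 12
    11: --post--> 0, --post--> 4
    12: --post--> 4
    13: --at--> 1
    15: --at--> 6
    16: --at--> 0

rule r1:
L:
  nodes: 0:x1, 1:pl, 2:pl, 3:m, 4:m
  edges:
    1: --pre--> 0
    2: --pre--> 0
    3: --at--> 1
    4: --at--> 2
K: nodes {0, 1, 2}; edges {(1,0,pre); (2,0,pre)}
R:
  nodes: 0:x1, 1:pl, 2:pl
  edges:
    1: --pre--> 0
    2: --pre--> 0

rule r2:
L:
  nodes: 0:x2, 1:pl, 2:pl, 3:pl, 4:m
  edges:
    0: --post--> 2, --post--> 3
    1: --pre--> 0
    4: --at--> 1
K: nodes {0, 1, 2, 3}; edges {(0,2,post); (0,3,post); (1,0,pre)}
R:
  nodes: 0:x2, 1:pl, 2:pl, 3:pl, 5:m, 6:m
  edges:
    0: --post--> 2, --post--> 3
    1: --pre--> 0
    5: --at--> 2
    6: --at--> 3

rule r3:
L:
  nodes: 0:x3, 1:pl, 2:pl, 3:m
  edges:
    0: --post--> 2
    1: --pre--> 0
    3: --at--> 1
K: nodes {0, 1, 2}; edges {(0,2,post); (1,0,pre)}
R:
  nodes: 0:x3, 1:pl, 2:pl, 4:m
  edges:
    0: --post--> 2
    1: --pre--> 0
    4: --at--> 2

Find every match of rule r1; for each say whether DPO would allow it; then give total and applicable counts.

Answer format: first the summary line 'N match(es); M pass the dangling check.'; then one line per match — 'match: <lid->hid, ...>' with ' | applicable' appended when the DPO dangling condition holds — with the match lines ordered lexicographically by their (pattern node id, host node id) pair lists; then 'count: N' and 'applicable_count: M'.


2 match(es); 2 pass the dangling check.
match: 0->9, 1->0, 2->6, 3->16, 4->15 | applicable
match: 0->9, 1->6, 2->0, 3->15, 4->16 | applicable
count: 2
applicable_count: 2


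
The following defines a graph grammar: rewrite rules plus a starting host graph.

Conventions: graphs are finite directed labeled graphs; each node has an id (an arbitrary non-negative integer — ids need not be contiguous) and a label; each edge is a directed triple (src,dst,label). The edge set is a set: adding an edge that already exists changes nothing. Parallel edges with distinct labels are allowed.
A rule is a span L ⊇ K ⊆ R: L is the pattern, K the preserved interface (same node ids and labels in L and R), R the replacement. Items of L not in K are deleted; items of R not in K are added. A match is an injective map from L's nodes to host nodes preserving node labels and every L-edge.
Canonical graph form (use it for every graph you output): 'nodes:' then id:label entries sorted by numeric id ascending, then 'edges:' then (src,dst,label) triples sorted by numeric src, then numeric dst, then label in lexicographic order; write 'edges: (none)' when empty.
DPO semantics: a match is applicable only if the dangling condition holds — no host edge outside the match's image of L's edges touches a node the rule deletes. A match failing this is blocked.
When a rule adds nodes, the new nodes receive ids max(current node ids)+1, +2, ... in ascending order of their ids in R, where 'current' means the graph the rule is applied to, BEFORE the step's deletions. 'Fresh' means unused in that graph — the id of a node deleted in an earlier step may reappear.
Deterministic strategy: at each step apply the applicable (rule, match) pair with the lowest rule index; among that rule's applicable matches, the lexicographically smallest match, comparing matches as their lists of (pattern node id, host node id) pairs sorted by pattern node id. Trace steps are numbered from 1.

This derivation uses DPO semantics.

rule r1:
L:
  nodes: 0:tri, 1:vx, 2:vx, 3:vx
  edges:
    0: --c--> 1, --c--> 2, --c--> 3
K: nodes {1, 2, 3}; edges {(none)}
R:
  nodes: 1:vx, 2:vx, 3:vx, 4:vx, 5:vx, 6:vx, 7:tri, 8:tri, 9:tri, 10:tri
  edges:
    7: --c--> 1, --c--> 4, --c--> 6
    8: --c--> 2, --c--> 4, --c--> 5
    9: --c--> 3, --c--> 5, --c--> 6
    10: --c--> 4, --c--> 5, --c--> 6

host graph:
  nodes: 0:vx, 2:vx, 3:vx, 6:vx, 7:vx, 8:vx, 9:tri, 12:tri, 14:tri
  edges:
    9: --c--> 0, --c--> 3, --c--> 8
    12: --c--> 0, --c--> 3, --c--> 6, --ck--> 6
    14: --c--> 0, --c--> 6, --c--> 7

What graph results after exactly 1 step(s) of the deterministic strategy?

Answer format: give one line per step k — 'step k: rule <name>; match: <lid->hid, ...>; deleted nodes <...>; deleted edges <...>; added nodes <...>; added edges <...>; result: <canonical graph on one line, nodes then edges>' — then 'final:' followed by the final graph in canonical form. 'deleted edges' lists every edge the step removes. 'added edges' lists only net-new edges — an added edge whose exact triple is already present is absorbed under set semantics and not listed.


step 1: rule r1; match: 0->9, 1->0, 2->3, 3->8; deleted nodes 9; deleted edges (9,0,c); (9,3,c); (9,8,c); added nodes 15, 16, 17, 18, 19, 20, 21; added edges (18,0,c); (18,15,c); (18,17,c); (19,3,c); (19,15,c); (19,16,c); (20,8,c); (20,16,c); (20,17,c); (21,15,c); (21,16,c); (21,17,c); result: nodes: 0:vx, 2:vx, 3:vx, 6:vx, 7:vx, 8:vx, 12:tri, 14:tri, 15:vx, 16:vx, 17:vx, 18:tri, 19:tri, 20:tri, 21:tri edges: (12,0,c); (12,3,c); (12,6,c); (12,6,ck); (14,0,c); (14,6,c); (14,7,c); (18,0,c); (18,15,c); (18,17,c); (19,3,c); (19,15,c); (19,16,c); (20,8,c); (20,16,c); (20,17,c); (21,15,c); (21,16,c); (21,17,c)
final:
nodes: 0:vx, 2:vx, 3:vx, 6:vx, 7:vx, 8:vx, 12:tri, 14:tri, 15:vx, 16:vx, 17:vx, 18:tri, 19:tri, 20:tri, 21:tri
edges: (12,0,c); (12,3,c); (12,6,c); (12,6,ck); (14,0,c); (14,6,c); (14,7,c); (18,0,c); (18,15,c); (18,17,c); (19,3,c); (19,15,c); (19,16,c); (20,8,c); (20,16,c); (20,17,c); (21,15,c); (21,16,c); (21,17,c)


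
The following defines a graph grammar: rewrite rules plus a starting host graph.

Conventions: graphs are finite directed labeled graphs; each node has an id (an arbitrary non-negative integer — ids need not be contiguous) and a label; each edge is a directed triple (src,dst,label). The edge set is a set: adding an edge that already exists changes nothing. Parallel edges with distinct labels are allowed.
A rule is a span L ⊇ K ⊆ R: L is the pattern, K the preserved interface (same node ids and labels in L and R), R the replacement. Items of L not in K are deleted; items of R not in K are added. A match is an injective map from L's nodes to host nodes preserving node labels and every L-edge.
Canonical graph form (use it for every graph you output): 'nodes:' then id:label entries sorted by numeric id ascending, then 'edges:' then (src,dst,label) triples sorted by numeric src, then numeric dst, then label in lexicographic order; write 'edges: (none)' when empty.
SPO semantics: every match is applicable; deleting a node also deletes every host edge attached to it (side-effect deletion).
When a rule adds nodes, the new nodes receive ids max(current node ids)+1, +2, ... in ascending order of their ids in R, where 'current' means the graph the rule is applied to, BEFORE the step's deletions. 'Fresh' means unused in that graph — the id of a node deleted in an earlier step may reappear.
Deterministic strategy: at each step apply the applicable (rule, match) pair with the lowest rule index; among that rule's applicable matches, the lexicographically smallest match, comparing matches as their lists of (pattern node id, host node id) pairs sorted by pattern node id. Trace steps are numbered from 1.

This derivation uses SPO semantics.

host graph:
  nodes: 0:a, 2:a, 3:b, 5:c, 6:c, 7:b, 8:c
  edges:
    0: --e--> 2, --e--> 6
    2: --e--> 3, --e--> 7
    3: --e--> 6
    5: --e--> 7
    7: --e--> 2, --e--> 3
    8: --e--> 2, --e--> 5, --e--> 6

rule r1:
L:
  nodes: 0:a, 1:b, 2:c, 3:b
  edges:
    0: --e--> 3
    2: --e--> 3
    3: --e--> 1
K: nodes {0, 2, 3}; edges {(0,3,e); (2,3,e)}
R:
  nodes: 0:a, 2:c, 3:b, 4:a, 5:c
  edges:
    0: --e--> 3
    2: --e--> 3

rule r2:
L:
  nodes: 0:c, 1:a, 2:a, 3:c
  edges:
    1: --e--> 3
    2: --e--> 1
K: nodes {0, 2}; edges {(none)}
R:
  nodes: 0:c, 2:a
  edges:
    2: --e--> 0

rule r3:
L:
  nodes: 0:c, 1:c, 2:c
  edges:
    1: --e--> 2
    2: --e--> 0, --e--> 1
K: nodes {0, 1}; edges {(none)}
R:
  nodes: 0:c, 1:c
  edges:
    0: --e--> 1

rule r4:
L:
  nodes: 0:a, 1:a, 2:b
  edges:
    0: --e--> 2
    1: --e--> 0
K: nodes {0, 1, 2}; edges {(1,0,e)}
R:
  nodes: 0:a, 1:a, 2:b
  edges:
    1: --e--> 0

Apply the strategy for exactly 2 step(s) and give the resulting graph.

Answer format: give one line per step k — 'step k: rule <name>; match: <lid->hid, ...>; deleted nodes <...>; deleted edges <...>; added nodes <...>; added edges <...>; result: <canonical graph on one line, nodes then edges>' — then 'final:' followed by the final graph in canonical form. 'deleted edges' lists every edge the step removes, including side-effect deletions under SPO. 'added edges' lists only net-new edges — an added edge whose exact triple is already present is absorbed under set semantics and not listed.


step 1: rule r1; match: 0->2, 1->3, 2->5, 3->7; deleted nodes 3; deleted edges (2,3,e); (3,6,e); (7,3,e); added nodes 9, 10; added edges (none); result: nodes: 0:a, 2:a, 5:c, 6:c, 7:b, 8:c, 9:a, 10:c edges: (0,2,e); (0,6,e); (2,7,e); (5,7,e); (7,2,e); (8,2,e); (8,5,e); (8,6,e)
step 2: rule r4; match: 0->2, 1->0, 2->7; deleted nodes (none); deleted edges (2,7,e); added nodes (none); added edges (none); result: nodes: 0:a, 2:a, 5:c, 6:c, 7:b, 8:c, 9:a, 10:c edges: (0,2,e); (0,6,e); (5,7,e); (7,2,e); (8,2,e); (8,5,e); (8,6,e)
final:
nodes: 0:a, 2:a, 5:c, 6:c, 7:b, 8:c, 9:a, 10:c
edges: (0,2,e); (0,6,e); (5,7,e); (7,2,e); (8,2,e); (8,5,e); (8,6,e)


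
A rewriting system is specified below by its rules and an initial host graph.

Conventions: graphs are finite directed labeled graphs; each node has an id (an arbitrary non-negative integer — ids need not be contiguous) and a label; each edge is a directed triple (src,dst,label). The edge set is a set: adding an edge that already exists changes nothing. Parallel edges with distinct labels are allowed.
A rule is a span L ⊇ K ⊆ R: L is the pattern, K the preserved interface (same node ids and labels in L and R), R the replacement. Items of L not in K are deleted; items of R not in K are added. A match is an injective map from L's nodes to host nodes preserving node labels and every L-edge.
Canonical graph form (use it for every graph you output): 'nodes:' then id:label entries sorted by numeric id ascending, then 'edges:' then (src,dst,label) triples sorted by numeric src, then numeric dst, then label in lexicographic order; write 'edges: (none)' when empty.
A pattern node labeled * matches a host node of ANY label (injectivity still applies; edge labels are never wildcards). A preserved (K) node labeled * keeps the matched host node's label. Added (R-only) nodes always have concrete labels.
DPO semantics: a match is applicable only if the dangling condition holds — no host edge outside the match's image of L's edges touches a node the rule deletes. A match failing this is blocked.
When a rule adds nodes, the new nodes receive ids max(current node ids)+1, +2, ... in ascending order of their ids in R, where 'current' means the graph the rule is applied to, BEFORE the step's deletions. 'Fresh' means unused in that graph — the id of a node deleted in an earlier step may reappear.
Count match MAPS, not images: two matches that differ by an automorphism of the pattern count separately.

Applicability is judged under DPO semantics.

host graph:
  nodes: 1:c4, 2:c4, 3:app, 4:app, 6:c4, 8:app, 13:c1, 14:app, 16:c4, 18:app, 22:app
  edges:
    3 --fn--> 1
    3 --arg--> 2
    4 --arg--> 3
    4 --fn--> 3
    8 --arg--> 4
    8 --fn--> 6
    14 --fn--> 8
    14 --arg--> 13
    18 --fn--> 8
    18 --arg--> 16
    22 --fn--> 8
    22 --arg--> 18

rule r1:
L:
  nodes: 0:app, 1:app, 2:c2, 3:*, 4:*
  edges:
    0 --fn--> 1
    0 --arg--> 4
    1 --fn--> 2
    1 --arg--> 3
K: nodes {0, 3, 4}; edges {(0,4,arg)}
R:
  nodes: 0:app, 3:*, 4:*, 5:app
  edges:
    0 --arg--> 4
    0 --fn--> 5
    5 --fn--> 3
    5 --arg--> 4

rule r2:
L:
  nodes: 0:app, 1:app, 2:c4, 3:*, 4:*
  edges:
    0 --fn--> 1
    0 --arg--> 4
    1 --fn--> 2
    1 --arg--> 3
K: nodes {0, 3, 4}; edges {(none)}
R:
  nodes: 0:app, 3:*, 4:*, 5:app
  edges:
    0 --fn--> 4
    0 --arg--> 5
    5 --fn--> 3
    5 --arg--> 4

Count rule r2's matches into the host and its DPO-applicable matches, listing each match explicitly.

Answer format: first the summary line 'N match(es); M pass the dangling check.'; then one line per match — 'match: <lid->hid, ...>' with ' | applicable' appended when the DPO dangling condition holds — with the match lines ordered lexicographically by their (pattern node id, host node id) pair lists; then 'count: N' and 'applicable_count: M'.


3 match(es); 0 pass the dangling check.
match: 0->14, 1->8, 2->6, 3->4, 4->13
match: 0->18, 1->8, 2->6, 3->4, 4->16
match: 0->22, 1->8, 2->6, 3->4, 4->18
count: 3
applicable_count: 0
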